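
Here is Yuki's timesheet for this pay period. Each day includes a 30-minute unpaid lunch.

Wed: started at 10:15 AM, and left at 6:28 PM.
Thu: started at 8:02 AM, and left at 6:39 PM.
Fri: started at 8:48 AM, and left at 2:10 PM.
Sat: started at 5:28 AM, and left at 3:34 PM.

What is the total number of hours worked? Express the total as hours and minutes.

32 h 18 min

Wed: 10:15 AM–6:28 PM = 8 h 13 min; less 30 min break → 7 h 43 min
Thu: 8:02 AM–6:39 PM = 10 h 37 min; less 30 min break → 10 h 7 min
Fri: 8:48 AM–2:10 PM = 5 h 22 min; less 30 min break → 4 h 52 min
Sat: 5:28 AM–3:34 PM = 10 h 6 min; less 30 min break → 9 h 36 min
Total: 7 h 43 min + 10 h 7 min + 4 h 52 min + 9 h 36 min = 32 h 18 min.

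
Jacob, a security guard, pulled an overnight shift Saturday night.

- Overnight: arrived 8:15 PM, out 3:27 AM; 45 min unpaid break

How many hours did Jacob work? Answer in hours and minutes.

Overnight: 8:15 PM → midnight = 3 h 45 min; midnight → 3:27 AM = 3 h 27 min; span 7 h 12 min; less 45 min break → 6 h 27 min

6 h 27 min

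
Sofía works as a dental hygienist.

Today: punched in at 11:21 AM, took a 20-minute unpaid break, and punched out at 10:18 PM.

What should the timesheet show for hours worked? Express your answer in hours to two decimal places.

Today: 11:21 AM–10:18 PM = 10 h 57 min; less 20 min break → 10 h 37 min

10.62 hours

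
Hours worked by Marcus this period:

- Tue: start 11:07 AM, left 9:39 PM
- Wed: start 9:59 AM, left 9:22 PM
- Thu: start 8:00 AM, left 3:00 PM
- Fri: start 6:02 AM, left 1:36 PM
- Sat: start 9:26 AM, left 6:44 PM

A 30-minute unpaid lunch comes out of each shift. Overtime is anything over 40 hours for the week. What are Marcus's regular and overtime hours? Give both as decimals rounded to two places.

Tue: 11:07 AM–9:39 PM = 10 h 32 min; less 30 min break → 10 h 2 min
Wed: 9:59 AM–9:22 PM = 11 h 23 min; less 30 min break → 10 h 53 min
Thu: 8:00 AM–3:00 PM = 7 h 0 min; less 30 min break → 6 h 30 min
Fri: 6:02 AM–1:36 PM = 7 h 34 min; less 30 min break → 7 h 4 min
Sat: 9:26 AM–6:44 PM = 9 h 18 min; less 30 min break → 8 h 48 min
Total worked: 43 h 17 min = 43.28 h.
Threshold 40 h → overtime 3 h 17 min, regular 40 h 0 min.

Regular 40.00 hours, overtime 3.28 hours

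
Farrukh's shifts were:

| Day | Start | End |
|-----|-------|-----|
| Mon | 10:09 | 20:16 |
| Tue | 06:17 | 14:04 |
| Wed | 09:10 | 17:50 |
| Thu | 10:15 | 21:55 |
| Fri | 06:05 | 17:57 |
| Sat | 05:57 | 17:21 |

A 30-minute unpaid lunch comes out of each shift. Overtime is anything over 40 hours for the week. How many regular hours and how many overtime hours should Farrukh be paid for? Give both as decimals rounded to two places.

Mon: 10:09–20:16 = 10 h 7 min; less 30 min break → 9 h 37 min
Tue: 06:17–14:04 = 7 h 47 min; less 30 min break → 7 h 17 min
Wed: 09:10–17:50 = 8 h 40 min; less 30 min break → 8 h 10 min
Thu: 10:15–21:55 = 11 h 40 min; less 30 min break → 11 h 10 min
Fri: 06:05–17:57 = 11 h 52 min; less 30 min break → 11 h 22 min
Sat: 05:57–17:21 = 11 h 24 min; less 30 min break → 10 h 54 min
Total worked: 58 h 30 min = 58.50 h.
Threshold 40 h → overtime 18 h 30 min, regular 40 h 0 min.

Regular 40.00 hours, overtime 18.50 hours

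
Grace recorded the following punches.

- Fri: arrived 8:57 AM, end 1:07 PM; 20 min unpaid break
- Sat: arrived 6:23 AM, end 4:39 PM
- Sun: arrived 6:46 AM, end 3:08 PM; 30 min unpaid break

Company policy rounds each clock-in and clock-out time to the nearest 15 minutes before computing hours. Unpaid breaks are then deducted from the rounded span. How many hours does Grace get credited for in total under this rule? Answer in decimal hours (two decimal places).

21.92 hours

Fri: in 8:57 AM→9:00 AM, out 1:07 PM→1:00 PM; 4 h 0 min − 20 min = 3 h 40 min
Sat: in 6:23 AM→6:30 AM, out 4:39 PM→4:45 PM; 10 h 15 min
Sun: in 6:46 AM→6:45 AM, out 3:08 PM→3:15 PM; 8 h 30 min − 30 min = 8 h 0 min
Total credited: 21 h 55 min.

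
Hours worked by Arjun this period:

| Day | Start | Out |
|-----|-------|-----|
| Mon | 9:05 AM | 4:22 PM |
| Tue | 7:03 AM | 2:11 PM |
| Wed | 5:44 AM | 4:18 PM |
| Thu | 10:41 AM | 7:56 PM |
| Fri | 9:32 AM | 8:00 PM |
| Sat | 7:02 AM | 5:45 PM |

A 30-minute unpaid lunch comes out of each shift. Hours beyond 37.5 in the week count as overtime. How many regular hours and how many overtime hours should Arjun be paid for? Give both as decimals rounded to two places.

Mon: 9:05 AM–4:22 PM = 7 h 17 min; less 30 min break → 6 h 47 min
Tue: 7:03 AM–2:11 PM = 7 h 8 min; less 30 min break → 6 h 38 min
Wed: 5:44 AM–4:18 PM = 10 h 34 min; less 30 min break → 10 h 4 min
Thu: 10:41 AM–7:56 PM = 9 h 15 min; less 30 min break → 8 h 45 min
Fri: 9:32 AM–8:00 PM = 10 h 28 min; less 30 min break → 9 h 58 min
Sat: 7:02 AM–5:45 PM = 10 h 43 min; less 30 min break → 10 h 13 min
Total worked: 52 h 25 min = 52.42 h.
Threshold 37.5 h → overtime 14 h 55 min, regular 37 h 30 min.

Regular 37.50 hours, overtime 14.92 hours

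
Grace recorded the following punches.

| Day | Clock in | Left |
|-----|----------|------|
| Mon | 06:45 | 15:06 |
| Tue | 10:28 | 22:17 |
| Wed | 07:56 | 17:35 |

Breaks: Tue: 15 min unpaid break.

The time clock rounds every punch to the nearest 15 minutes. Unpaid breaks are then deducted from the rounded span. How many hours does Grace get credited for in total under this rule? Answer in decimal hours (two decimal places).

Mon: in 06:45→06:45, out 15:06→15:00; 8 h 15 min
Tue: in 10:28→10:30, out 22:17→22:15; 11 h 45 min − 15 min = 11 h 30 min
Wed: in 07:56→08:00, out 17:35→17:30; 9 h 30 min
Total credited: 29 h 15 min.

29.25 hours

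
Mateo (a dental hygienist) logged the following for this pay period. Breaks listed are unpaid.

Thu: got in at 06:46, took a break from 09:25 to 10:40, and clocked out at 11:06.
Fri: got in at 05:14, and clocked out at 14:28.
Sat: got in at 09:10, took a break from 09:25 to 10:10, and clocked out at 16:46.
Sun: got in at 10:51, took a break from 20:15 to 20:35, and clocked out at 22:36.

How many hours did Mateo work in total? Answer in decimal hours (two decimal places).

Thu: 06:46–11:06 = 4 h 20 min; less 75 min break → 3 h 5 min
Fri: 05:14–14:28 = 9 h 14 min
Sat: 09:10–16:46 = 7 h 36 min; less 45 min break → 6 h 51 min
Sun: 10:51–22:36 = 11 h 45 min; less 20 min break → 11 h 25 min
Total: 3 h 5 min + 9 h 14 min + 6 h 51 min + 11 h 25 min = 30 h 35 min.

30.58 hours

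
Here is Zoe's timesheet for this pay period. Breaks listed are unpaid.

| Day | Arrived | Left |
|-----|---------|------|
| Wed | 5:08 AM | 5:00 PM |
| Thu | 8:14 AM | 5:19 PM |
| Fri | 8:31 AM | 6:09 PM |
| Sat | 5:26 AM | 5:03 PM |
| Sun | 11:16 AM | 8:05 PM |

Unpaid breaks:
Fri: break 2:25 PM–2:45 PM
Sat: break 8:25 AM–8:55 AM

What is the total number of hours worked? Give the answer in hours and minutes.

50 h 11 min

Wed: 5:08 AM–5:00 PM = 11 h 52 min
Thu: 8:14 AM–5:19 PM = 9 h 5 min
Fri: 8:31 AM–6:09 PM = 9 h 38 min; less 20 min break → 9 h 18 min
Sat: 5:26 AM–5:03 PM = 11 h 37 min; less 30 min break → 11 h 7 min
Sun: 11:16 AM–8:05 PM = 8 h 49 min
Total: 11 h 52 min + 9 h 5 min + 9 h 18 min + 11 h 7 min + 8 h 49 min = 50 h 11 min.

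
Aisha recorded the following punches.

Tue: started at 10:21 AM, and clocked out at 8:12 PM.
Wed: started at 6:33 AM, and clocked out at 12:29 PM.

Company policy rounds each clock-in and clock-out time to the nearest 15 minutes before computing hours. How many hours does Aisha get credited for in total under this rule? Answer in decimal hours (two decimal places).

16.00 hours

Tue: in 10:21 AM→10:15 AM, out 8:12 PM→8:15 PM; 10 h 0 min
Wed: in 6:33 AM→6:30 AM, out 12:29 PM→12:30 PM; 6 h 0 min
Total credited: 16 h 0 min.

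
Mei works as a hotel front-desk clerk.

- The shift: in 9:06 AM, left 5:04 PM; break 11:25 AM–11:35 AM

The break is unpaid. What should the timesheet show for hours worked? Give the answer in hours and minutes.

7 h 48 min

The shift: 9:06 AM–5:04 PM = 7 h 58 min; less 10 min break → 7 h 48 min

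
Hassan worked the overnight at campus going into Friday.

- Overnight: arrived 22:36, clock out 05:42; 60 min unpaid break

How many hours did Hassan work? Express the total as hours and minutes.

Overnight: 22:36 → midnight = 1 h 24 min; midnight → 05:42 = 5 h 42 min; span 7 h 6 min; less 60 min break → 6 h 6 min

6 h 6 min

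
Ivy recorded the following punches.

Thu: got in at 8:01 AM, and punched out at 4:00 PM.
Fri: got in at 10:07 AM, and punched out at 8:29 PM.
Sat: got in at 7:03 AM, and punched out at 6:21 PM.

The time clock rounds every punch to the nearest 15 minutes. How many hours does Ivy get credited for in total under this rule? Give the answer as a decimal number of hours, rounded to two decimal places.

Thu: in 8:01 AM→8:00 AM, out 4:00 PM→4:00 PM; 8 h 0 min
Fri: in 10:07 AM→10:00 AM, out 8:29 PM→8:30 PM; 10 h 30 min
Sat: in 7:03 AM→7:00 AM, out 6:21 PM→6:15 PM; 11 h 15 min
Total credited: 29 h 45 min.

29.75 hours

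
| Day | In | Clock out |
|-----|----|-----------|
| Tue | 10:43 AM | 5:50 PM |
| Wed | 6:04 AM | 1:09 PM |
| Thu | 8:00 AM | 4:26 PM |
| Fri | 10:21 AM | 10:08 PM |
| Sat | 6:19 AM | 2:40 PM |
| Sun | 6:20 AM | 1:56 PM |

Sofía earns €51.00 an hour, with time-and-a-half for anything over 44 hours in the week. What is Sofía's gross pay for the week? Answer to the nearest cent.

€2731.05

Tue: 10:43 AM–5:50 PM = 7 h 7 min
Wed: 6:04 AM–1:09 PM = 7 h 5 min
Thu: 8:00 AM–4:26 PM = 8 h 26 min
Fri: 10:21 AM–10:08 PM = 11 h 47 min
Sat: 6:19 AM–2:40 PM = 8 h 21 min
Sun: 6:20 AM–1:56 PM = 7 h 36 min
Total worked: 50 h 22 min = 3022 min.
Regular 44 h 0 min = 2640 min at €51.00/h; overtime 6 h 22 min = 382 min at €76.50/h.
Pay = (2640 × €51.00 + 382 × €76.50) ÷ 60 = €2731.05.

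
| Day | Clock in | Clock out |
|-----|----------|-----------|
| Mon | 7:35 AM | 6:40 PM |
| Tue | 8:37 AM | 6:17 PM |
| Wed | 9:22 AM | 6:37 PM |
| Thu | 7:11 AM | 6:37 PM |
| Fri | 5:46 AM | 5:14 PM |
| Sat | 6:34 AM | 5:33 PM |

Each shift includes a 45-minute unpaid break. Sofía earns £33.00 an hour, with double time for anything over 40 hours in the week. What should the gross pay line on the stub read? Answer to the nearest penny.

Mon: 7:35 AM–6:40 PM = 11 h 5 min; less 45 min break → 10 h 20 min
Tue: 8:37 AM–6:17 PM = 9 h 40 min; less 45 min break → 8 h 55 min
Wed: 9:22 AM–6:37 PM = 9 h 15 min; less 45 min break → 8 h 30 min
Thu: 7:11 AM–6:37 PM = 11 h 26 min; less 45 min break → 10 h 41 min
Fri: 5:46 AM–5:14 PM = 11 h 28 min; less 45 min break → 10 h 43 min
Sat: 6:34 AM–5:33 PM = 10 h 59 min; less 45 min break → 10 h 14 min
Total worked: 59 h 23 min = 3563 min.
Regular 40 h 0 min = 2400 min at £33.00/h; overtime 19 h 23 min = 1163 min at £66.00/h.
Pay = (2400 × £33.00 + 1163 × £66.00) ÷ 60 = £2599.30.

£2599.30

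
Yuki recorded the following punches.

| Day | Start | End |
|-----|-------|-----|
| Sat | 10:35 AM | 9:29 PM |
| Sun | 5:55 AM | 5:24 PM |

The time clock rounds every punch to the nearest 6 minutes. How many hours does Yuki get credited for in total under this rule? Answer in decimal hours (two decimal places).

Sat: in 10:35 AM→10:36 AM, out 9:29 PM→9:30 PM; 10 h 54 min
Sun: in 5:55 AM→5:54 AM, out 5:24 PM→5:24 PM; 11 h 30 min
Total credited: 22 h 24 min.

22.40 hours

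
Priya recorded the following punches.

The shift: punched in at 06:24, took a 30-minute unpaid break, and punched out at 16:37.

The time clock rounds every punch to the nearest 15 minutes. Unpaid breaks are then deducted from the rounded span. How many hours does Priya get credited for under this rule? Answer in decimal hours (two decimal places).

9.50 hours

The shift: in 06:24→06:30, out 16:37→16:30; 10 h 0 min − 30 min = 9 h 30 min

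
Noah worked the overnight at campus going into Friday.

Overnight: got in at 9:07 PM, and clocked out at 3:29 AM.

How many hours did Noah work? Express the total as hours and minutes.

Overnight: 9:07 PM → midnight = 2 h 53 min; midnight → 3:29 AM = 3 h 29 min; span 6 h 22 min

6 h 22 min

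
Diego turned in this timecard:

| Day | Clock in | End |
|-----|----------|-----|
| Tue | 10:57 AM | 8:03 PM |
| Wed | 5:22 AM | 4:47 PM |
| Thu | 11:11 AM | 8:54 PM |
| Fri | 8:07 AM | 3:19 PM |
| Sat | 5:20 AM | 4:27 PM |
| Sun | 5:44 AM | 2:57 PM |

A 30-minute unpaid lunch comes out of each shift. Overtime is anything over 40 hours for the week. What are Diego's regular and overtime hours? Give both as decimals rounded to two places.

Regular 40.00 hours, overtime 14.77 hours

Tue: 10:57 AM–8:03 PM = 9 h 6 min; less 30 min break → 8 h 36 min
Wed: 5:22 AM–4:47 PM = 11 h 25 min; less 30 min break → 10 h 55 min
Thu: 11:11 AM–8:54 PM = 9 h 43 min; less 30 min break → 9 h 13 min
Fri: 8:07 AM–3:19 PM = 7 h 12 min; less 30 min break → 6 h 42 min
Sat: 5:20 AM–4:27 PM = 11 h 7 min; less 30 min break → 10 h 37 min
Sun: 5:44 AM–2:57 PM = 9 h 13 min; less 30 min break → 8 h 43 min
Total worked: 54 h 46 min = 54.77 h.
Threshold 40 h → overtime 14 h 46 min, regular 40 h 0 min.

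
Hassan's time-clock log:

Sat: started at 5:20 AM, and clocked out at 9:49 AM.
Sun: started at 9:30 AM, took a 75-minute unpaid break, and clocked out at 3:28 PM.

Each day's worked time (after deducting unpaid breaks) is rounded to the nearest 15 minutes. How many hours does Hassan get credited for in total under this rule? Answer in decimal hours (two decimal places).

Sat: 5:20 AM–9:49 AM = 4 h 29 min → rounds to 4 h 30 min
Sun: 9:30 AM–3:28 PM = 5 h 58 min − 75 min = 4 h 43 min → rounds to 4 h 45 min
Total credited: 9 h 15 min.

9.25 hours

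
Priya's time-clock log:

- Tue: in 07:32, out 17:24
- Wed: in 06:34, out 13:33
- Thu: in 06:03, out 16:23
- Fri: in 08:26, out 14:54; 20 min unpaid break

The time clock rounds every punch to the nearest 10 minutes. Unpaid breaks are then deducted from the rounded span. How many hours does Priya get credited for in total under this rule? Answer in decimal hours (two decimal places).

33.17 hours

Tue: in 07:32→07:30, out 17:24→17:20; 9 h 50 min
Wed: in 06:34→06:30, out 13:33→13:30; 7 h 0 min
Thu: in 06:03→06:00, out 16:23→16:20; 10 h 20 min
Fri: in 08:26→08:30, out 14:54→14:50; 6 h 20 min − 20 min = 6 h 0 min
Total credited: 33 h 10 min.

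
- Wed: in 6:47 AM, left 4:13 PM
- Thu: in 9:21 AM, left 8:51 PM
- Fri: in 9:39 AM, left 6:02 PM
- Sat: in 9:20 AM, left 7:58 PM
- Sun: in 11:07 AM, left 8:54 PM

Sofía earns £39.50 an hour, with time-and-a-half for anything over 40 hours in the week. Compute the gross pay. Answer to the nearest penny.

Wed: 6:47 AM–4:13 PM = 9 h 26 min
Thu: 9:21 AM–8:51 PM = 11 h 30 min
Fri: 9:39 AM–6:02 PM = 8 h 23 min
Sat: 9:20 AM–7:58 PM = 10 h 38 min
Sun: 11:07 AM–8:54 PM = 9 h 47 min
Total worked: 49 h 44 min = 2984 min.
Regular 40 h 0 min = 2400 min at £39.50/h; overtime 9 h 44 min = 584 min at £59.25/h.
Pay = (2400 × £39.50 + 584 × £59.25) ÷ 60 = £2156.70.

£2156.70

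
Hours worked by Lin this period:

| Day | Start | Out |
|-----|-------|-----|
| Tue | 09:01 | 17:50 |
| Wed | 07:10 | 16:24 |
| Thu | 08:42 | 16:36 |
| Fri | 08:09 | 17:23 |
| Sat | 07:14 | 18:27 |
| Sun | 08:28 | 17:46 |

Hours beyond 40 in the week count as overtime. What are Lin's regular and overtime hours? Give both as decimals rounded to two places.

Regular 40.00 hours, overtime 15.70 hours

Tue: 09:01–17:50 = 8 h 49 min
Wed: 07:10–16:24 = 9 h 14 min
Thu: 08:42–16:36 = 7 h 54 min
Fri: 08:09–17:23 = 9 h 14 min
Sat: 07:14–18:27 = 11 h 13 min
Sun: 08:28–17:46 = 9 h 18 min
Total worked: 55 h 42 min = 55.70 h.
Threshold 40 h → overtime 15 h 42 min, regular 40 h 0 min.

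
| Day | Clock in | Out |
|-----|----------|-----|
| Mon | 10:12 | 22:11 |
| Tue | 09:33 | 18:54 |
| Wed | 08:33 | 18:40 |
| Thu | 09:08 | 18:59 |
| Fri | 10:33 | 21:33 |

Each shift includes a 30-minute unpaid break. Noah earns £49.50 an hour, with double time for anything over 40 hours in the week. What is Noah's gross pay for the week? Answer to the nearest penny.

Mon: 10:12–22:11 = 11 h 59 min; less 30 min break → 11 h 29 min
Tue: 09:33–18:54 = 9 h 21 min; less 30 min break → 8 h 51 min
Wed: 08:33–18:40 = 10 h 7 min; less 30 min break → 9 h 37 min
Thu: 09:08–18:59 = 9 h 51 min; less 30 min break → 9 h 21 min
Fri: 10:33–21:33 = 11 h 0 min; less 30 min break → 10 h 30 min
Total worked: 49 h 48 min = 2988 min.
Regular 40 h 0 min = 2400 min at £49.50/h; overtime 9 h 48 min = 588 min at £99.00/h.
Pay = (2400 × £49.50 + 588 × £99.00) ÷ 60 = £2950.20.

£2950.20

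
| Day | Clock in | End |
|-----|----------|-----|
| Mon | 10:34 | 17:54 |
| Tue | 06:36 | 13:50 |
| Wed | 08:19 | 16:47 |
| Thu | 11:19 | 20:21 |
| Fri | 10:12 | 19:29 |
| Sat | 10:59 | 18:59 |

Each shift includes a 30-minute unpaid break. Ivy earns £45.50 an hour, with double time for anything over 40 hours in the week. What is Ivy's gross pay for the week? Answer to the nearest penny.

£2397.85

Mon: 10:34–17:54 = 7 h 20 min; less 30 min break → 6 h 50 min
Tue: 06:36–13:50 = 7 h 14 min; less 30 min break → 6 h 44 min
Wed: 08:19–16:47 = 8 h 28 min; less 30 min break → 7 h 58 min
Thu: 11:19–20:21 = 9 h 2 min; less 30 min break → 8 h 32 min
Fri: 10:12–19:29 = 9 h 17 min; less 30 min break → 8 h 47 min
Sat: 10:59–18:59 = 8 h 0 min; less 30 min break → 7 h 30 min
Total worked: 46 h 21 min = 2781 min.
Regular 40 h 0 min = 2400 min at £45.50/h; overtime 6 h 21 min = 381 min at £91.00/h.
Pay = (2400 × £45.50 + 381 × £91.00) ÷ 60 = £2397.85.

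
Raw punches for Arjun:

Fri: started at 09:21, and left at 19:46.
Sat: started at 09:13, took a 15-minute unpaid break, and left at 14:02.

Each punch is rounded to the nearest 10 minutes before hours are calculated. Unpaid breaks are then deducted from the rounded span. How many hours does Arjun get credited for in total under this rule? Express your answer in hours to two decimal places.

15.08 hours

Fri: in 09:21→09:20, out 19:46→19:50; 10 h 30 min
Sat: in 09:13→09:10, out 14:02→14:00; 4 h 50 min − 15 min = 4 h 35 min
Total credited: 15 h 5 min.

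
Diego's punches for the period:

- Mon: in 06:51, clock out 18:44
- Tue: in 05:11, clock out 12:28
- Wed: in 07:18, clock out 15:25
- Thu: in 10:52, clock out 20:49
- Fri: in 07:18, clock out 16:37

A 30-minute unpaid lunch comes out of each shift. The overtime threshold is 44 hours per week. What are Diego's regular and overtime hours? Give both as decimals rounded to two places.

Mon: 06:51–18:44 = 11 h 53 min; less 30 min break → 11 h 23 min
Tue: 05:11–12:28 = 7 h 17 min; less 30 min break → 6 h 47 min
Wed: 07:18–15:25 = 8 h 7 min; less 30 min break → 7 h 37 min
Thu: 10:52–20:49 = 9 h 57 min; less 30 min break → 9 h 27 min
Fri: 07:18–16:37 = 9 h 19 min; less 30 min break → 8 h 49 min
Total worked: 44 h 3 min = 44.05 h.
Threshold 44 h → overtime 0 h 3 min, regular 44 h 0 min.

Regular 44.00 hours, overtime 0.05 hours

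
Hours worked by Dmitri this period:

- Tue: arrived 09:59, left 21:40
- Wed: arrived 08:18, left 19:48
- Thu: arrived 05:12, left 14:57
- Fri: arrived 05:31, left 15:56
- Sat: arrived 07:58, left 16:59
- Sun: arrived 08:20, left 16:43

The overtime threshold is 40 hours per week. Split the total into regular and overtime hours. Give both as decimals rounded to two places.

Tue: 09:59–21:40 = 11 h 41 min
Wed: 08:18–19:48 = 11 h 30 min
Thu: 05:12–14:57 = 9 h 45 min
Fri: 05:31–15:56 = 10 h 25 min
Sat: 07:58–16:59 = 9 h 1 min
Sun: 08:20–16:43 = 8 h 23 min
Total worked: 60 h 45 min = 60.75 h.
Threshold 40 h → overtime 20 h 45 min, regular 40 h 0 min.

Regular 40.00 hours, overtime 20.75 hours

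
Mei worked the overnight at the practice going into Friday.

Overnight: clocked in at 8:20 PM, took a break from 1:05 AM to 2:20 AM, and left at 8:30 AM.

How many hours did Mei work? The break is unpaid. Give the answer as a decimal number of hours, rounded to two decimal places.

Overnight: 8:20 PM → midnight = 3 h 40 min; midnight → 8:30 AM = 8 h 30 min; span 12 h 10 min; less 75 min break → 10 h 55 min

10.92 hours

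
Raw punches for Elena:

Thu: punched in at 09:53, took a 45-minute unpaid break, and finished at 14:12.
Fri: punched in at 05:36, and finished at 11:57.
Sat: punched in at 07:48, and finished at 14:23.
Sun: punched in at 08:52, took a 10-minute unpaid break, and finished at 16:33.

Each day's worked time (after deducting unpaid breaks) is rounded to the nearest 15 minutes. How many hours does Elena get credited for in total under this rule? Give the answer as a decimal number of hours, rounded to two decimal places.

Thu: 09:53–14:12 = 4 h 19 min − 45 min = 3 h 34 min → rounds to 3 h 30 min
Fri: 05:36–11:57 = 6 h 21 min → rounds to 6 h 15 min
Sat: 07:48–14:23 = 6 h 35 min → rounds to 6 h 30 min
Sun: 08:52–16:33 = 7 h 41 min − 10 min = 7 h 31 min → rounds to 7 h 30 min
Total credited: 23 h 45 min.

23.75 hours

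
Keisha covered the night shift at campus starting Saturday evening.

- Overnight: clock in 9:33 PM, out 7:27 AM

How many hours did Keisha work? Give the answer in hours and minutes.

Overnight: 9:33 PM → midnight = 2 h 27 min; midnight → 7:27 AM = 7 h 27 min; span 9 h 54 min

9 h 54 min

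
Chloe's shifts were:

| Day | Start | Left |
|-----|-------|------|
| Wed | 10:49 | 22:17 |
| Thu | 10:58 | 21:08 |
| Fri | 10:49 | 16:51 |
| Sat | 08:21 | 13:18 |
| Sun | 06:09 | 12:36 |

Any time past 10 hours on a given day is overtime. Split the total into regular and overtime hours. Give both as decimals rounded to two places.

Regular 37.43 hours, overtime 1.63 hours

Wed: 10:49–22:17 = 11 h 28 min
Thu: 10:58–21:08 = 10 h 10 min
Fri: 10:49–16:51 = 6 h 2 min
Sat: 08:21–13:18 = 4 h 57 min
Sun: 06:09–12:36 = 6 h 27 min
Wed reg 10 h 0 min / OT 1 h 28 min; Thu reg 10 h 0 min / OT 0 h 10 min; Fri reg 6 h 2 min / OT 0 h 0 min; Sat reg 4 h 57 min / OT 0 h 0 min; Sun reg 6 h 27 min / OT 0 h 0 min.
Totals: regular 37 h 26 min, overtime 1 h 38 min.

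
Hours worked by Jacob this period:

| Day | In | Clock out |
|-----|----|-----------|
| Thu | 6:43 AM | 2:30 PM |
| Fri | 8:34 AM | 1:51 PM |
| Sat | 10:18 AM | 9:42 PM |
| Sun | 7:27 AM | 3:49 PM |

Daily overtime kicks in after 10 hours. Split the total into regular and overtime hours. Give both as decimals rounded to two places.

Thu: 6:43 AM–2:30 PM = 7 h 47 min
Fri: 8:34 AM–1:51 PM = 5 h 17 min
Sat: 10:18 AM–9:42 PM = 11 h 24 min
Sun: 7:27 AM–3:49 PM = 8 h 22 min
Thu reg 7 h 47 min / OT 0 h 0 min; Fri reg 5 h 17 min / OT 0 h 0 min; Sat reg 10 h 0 min / OT 1 h 24 min; Sun reg 8 h 22 min / OT 0 h 0 min.
Totals: regular 31 h 26 min, overtime 1 h 24 min.

Regular 31.43 hours, overtime 1.40 hours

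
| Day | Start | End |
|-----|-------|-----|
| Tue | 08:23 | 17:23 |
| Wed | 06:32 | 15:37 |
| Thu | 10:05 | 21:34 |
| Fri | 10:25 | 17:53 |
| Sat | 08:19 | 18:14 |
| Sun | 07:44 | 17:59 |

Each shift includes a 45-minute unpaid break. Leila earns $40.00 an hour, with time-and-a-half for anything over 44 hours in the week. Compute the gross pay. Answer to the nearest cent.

$2282.00

Tue: 08:23–17:23 = 9 h 0 min; less 45 min break → 8 h 15 min
Wed: 06:32–15:37 = 9 h 5 min; less 45 min break → 8 h 20 min
Thu: 10:05–21:34 = 11 h 29 min; less 45 min break → 10 h 44 min
Fri: 10:25–17:53 = 7 h 28 min; less 45 min break → 6 h 43 min
Sat: 08:19–18:14 = 9 h 55 min; less 45 min break → 9 h 10 min
Sun: 07:44–17:59 = 10 h 15 min; less 45 min break → 9 h 30 min
Total worked: 52 h 42 min = 3162 min.
Regular 44 h 0 min = 2640 min at $40.00/h; overtime 8 h 42 min = 522 min at $60.00/h.
Pay = (2640 × $40.00 + 522 × $60.00) ÷ 60 = $2282.00.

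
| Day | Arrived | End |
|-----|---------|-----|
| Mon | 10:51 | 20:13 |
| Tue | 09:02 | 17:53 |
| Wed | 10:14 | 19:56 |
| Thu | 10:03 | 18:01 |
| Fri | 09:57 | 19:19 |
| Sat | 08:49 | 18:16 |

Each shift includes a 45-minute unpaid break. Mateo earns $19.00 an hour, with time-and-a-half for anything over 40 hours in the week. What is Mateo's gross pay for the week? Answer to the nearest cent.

$1050.70

Mon: 10:51–20:13 = 9 h 22 min; less 45 min break → 8 h 37 min
Tue: 09:02–17:53 = 8 h 51 min; less 45 min break → 8 h 6 min
Wed: 10:14–19:56 = 9 h 42 min; less 45 min break → 8 h 57 min
Thu: 10:03–18:01 = 7 h 58 min; less 45 min break → 7 h 13 min
Fri: 09:57–19:19 = 9 h 22 min; less 45 min break → 8 h 37 min
Sat: 08:49–18:16 = 9 h 27 min; less 45 min break → 8 h 42 min
Total worked: 50 h 12 min = 3012 min.
Regular 40 h 0 min = 2400 min at $19.00/h; overtime 10 h 12 min = 612 min at $28.50/h.
Pay = (2400 × $19.00 + 612 × $28.50) ÷ 60 = $1050.70.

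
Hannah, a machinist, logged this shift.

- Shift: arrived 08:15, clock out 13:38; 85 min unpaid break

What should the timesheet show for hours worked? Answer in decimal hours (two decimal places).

Shift: 08:15–13:38 = 5 h 23 min; less 85 min break → 3 h 58 min

3.97 hours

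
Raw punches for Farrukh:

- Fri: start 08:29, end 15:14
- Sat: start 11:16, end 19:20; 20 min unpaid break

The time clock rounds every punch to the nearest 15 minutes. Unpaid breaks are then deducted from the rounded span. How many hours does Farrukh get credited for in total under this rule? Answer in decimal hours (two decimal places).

Fri: in 08:29→08:30, out 15:14→15:15; 6 h 45 min
Sat: in 11:16→11:15, out 19:20→19:15; 8 h 0 min − 20 min = 7 h 40 min
Total credited: 14 h 25 min.

14.42 hours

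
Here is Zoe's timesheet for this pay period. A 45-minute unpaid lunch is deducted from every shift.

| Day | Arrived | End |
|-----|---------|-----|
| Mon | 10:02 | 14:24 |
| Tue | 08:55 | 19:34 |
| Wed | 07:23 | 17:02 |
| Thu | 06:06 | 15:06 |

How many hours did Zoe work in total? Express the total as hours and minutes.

Mon: 10:02–14:24 = 4 h 22 min; less 45 min break → 3 h 37 min
Tue: 08:55–19:34 = 10 h 39 min; less 45 min break → 9 h 54 min
Wed: 07:23–17:02 = 9 h 39 min; less 45 min break → 8 h 54 min
Thu: 06:06–15:06 = 9 h 0 min; less 45 min break → 8 h 15 min
Total: 3 h 37 min + 9 h 54 min + 8 h 54 min + 8 h 15 min = 30 h 40 min.

30 h 40 min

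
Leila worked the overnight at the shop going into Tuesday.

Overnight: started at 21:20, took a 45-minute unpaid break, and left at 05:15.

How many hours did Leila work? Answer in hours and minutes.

7 h 10 min

Overnight: 21:20 → midnight = 2 h 40 min; midnight → 05:15 = 5 h 15 min; span 7 h 55 min; less 45 min break → 7 h 10 min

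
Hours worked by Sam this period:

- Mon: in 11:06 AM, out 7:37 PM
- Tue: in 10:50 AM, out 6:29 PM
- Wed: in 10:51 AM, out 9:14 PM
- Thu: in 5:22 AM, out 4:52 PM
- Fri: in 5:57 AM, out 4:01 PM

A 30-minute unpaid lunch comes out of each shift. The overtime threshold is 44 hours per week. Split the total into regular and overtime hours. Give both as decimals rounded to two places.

Regular 44.00 hours, overtime 1.62 hours

Mon: 11:06 AM–7:37 PM = 8 h 31 min; less 30 min break → 8 h 1 min
Tue: 10:50 AM–6:29 PM = 7 h 39 min; less 30 min break → 7 h 9 min
Wed: 10:51 AM–9:14 PM = 10 h 23 min; less 30 min break → 9 h 53 min
Thu: 5:22 AM–4:52 PM = 11 h 30 min; less 30 min break → 11 h 0 min
Fri: 5:57 AM–4:01 PM = 10 h 4 min; less 30 min break → 9 h 34 min
Total worked: 45 h 37 min = 45.62 h.
Threshold 44 h → overtime 1 h 37 min, regular 44 h 0 min.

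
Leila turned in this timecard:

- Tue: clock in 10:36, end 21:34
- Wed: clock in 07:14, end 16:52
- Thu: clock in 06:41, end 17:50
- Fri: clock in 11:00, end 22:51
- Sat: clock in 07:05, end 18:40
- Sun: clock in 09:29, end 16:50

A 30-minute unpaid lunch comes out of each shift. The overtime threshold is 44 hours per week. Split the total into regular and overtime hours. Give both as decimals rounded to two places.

Tue: 10:36–21:34 = 10 h 58 min; less 30 min break → 10 h 28 min
Wed: 07:14–16:52 = 9 h 38 min; less 30 min break → 9 h 8 min
Thu: 06:41–17:50 = 11 h 9 min; less 30 min break → 10 h 39 min
Fri: 11:00–22:51 = 11 h 51 min; less 30 min break → 11 h 21 min
Sat: 07:05–18:40 = 11 h 35 min; less 30 min break → 11 h 5 min
Sun: 09:29–16:50 = 7 h 21 min; less 30 min break → 6 h 51 min
Total worked: 59 h 32 min = 59.53 h.
Threshold 44 h → overtime 15 h 32 min, regular 44 h 0 min.

Regular 44.00 hours, overtime 15.53 hours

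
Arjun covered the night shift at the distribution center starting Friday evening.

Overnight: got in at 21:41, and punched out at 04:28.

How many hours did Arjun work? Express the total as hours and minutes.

Overnight: 21:41 → midnight = 2 h 19 min; midnight → 04:28 = 4 h 28 min; span 6 h 47 min

6 h 47 min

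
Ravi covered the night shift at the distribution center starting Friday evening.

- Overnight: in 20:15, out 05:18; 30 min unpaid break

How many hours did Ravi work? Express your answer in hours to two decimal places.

Overnight: 20:15 → midnight = 3 h 45 min; midnight → 05:18 = 5 h 18 min; span 9 h 3 min; less 30 min break → 8 h 33 min

8.55 hours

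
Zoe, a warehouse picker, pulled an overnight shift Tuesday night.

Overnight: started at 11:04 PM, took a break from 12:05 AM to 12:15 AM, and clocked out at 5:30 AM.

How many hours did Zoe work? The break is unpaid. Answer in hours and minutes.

Overnight: 11:04 PM → midnight = 0 h 56 min; midnight → 5:30 AM = 5 h 30 min; span 6 h 26 min; less 10 min break → 6 h 16 min

6 h 16 min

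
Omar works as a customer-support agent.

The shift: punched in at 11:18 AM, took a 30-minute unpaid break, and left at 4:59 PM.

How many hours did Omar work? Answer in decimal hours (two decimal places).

5.18 hours

The shift: 11:18 AM–4:59 PM = 5 h 41 min; less 30 min break → 5 h 11 min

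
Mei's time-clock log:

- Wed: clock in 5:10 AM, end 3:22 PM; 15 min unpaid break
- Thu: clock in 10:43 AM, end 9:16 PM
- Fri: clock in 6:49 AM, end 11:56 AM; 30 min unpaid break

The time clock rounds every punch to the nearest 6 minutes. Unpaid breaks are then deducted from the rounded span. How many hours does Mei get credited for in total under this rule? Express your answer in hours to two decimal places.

Wed: in 5:10 AM→5:12 AM, out 3:22 PM→3:24 PM; 10 h 12 min − 15 min = 9 h 57 min
Thu: in 10:43 AM→10:42 AM, out 9:16 PM→9:18 PM; 10 h 36 min
Fri: in 6:49 AM→6:48 AM, out 11:56 AM→11:54 AM; 5 h 6 min − 30 min = 4 h 36 min
Total credited: 25 h 9 min.

25.15 hours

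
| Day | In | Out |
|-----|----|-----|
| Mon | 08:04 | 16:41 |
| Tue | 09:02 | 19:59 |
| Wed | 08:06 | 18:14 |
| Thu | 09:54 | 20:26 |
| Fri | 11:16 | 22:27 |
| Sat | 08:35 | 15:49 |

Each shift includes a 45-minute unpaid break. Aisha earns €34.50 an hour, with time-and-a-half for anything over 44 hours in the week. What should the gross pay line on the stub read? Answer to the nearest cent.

Mon: 08:04–16:41 = 8 h 37 min; less 45 min break → 7 h 52 min
Tue: 09:02–19:59 = 10 h 57 min; less 45 min break → 10 h 12 min
Wed: 08:06–18:14 = 10 h 8 min; less 45 min break → 9 h 23 min
Thu: 09:54–20:26 = 10 h 32 min; less 45 min break → 9 h 47 min
Fri: 11:16–22:27 = 11 h 11 min; less 45 min break → 10 h 26 min
Sat: 08:35–15:49 = 7 h 14 min; less 45 min break → 6 h 29 min
Total worked: 54 h 9 min = 3249 min.
Regular 44 h 0 min = 2640 min at €34.50/h; overtime 10 h 9 min = 609 min at €51.75/h.
Pay = (2640 × €34.50 + 609 × €51.75) ÷ 60 = €2043.26.

€2043.26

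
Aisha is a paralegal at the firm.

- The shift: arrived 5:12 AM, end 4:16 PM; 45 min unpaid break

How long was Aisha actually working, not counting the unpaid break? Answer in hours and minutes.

The shift: 5:12 AM–4:16 PM = 11 h 4 min; less 45 min break → 10 h 19 min

10 h 19 min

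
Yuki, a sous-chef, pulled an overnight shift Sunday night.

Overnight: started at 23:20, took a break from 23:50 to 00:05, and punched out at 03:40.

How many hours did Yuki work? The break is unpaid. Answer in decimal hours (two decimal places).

Overnight: 23:20 → midnight = 0 h 40 min; midnight → 03:40 = 3 h 40 min; span 4 h 20 min; less 15 min break → 4 h 5 min

4.08 hours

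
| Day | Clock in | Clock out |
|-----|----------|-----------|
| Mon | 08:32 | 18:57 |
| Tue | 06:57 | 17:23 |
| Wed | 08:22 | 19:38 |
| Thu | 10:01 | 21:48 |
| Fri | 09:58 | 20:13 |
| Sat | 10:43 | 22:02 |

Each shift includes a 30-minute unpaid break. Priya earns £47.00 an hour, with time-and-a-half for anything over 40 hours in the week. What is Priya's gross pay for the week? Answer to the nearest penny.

£3463.90

Mon: 08:32–18:57 = 10 h 25 min; less 30 min break → 9 h 55 min
Tue: 06:57–17:23 = 10 h 26 min; less 30 min break → 9 h 56 min
Wed: 08:22–19:38 = 11 h 16 min; less 30 min break → 10 h 46 min
Thu: 10:01–21:48 = 11 h 47 min; less 30 min break → 11 h 17 min
Fri: 09:58–20:13 = 10 h 15 min; less 30 min break → 9 h 45 min
Sat: 10:43–22:02 = 11 h 19 min; less 30 min break → 10 h 49 min
Total worked: 62 h 28 min = 3748 min.
Regular 40 h 0 min = 2400 min at £47.00/h; overtime 22 h 28 min = 1348 min at £70.50/h.
Pay = (2400 × £47.00 + 1348 × £70.50) ÷ 60 = £3463.90.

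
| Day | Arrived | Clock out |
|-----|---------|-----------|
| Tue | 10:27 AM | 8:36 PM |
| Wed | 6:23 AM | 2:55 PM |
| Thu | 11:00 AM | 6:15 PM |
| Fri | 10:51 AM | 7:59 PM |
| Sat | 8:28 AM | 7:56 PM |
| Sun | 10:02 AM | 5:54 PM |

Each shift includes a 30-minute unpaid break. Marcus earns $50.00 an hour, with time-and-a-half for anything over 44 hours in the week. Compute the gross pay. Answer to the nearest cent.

Tue: 10:27 AM–8:36 PM = 10 h 9 min; less 30 min break → 9 h 39 min
Wed: 6:23 AM–2:55 PM = 8 h 32 min; less 30 min break → 8 h 2 min
Thu: 11:00 AM–6:15 PM = 7 h 15 min; less 30 min break → 6 h 45 min
Fri: 10:51 AM–7:59 PM = 9 h 8 min; less 30 min break → 8 h 38 min
Sat: 8:28 AM–7:56 PM = 11 h 28 min; less 30 min break → 10 h 58 min
Sun: 10:02 AM–5:54 PM = 7 h 52 min; less 30 min break → 7 h 22 min
Total worked: 51 h 24 min = 3084 min.
Regular 44 h 0 min = 2640 min at $50.00/h; overtime 7 h 24 min = 444 min at $75.00/h.
Pay = (2640 × $50.00 + 444 × $75.00) ÷ 60 = $2755.00.

$2755.00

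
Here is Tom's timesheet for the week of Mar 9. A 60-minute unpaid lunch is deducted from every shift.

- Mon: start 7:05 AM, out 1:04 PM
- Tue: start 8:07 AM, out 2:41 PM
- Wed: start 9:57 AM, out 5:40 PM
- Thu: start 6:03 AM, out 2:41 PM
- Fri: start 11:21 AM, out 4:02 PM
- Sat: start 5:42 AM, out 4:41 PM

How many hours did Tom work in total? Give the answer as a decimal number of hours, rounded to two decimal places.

38.57 hours

Mon: 7:05 AM–1:04 PM = 5 h 59 min; less 60 min break → 4 h 59 min
Tue: 8:07 AM–2:41 PM = 6 h 34 min; less 60 min break → 5 h 34 min
Wed: 9:57 AM–5:40 PM = 7 h 43 min; less 60 min break → 6 h 43 min
Thu: 6:03 AM–2:41 PM = 8 h 38 min; less 60 min break → 7 h 38 min
Fri: 11:21 AM–4:02 PM = 4 h 41 min; less 60 min break → 3 h 41 min
Sat: 5:42 AM–4:41 PM = 10 h 59 min; less 60 min break → 9 h 59 min
Total: 4 h 59 min + 5 h 34 min + 6 h 43 min + 7 h 38 min + 3 h 41 min + 9 h 59 min = 38 h 34 min.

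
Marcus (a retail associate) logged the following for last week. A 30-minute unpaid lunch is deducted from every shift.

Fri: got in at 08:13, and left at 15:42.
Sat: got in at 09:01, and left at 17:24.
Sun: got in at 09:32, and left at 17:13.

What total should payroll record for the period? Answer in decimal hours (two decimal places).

22.05 hours

Fri: 08:13–15:42 = 7 h 29 min; less 30 min break → 6 h 59 min
Sat: 09:01–17:24 = 8 h 23 min; less 30 min break → 7 h 53 min
Sun: 09:32–17:13 = 7 h 41 min; less 30 min break → 7 h 11 min
Total: 6 h 59 min + 7 h 53 min + 7 h 11 min = 22 h 3 min.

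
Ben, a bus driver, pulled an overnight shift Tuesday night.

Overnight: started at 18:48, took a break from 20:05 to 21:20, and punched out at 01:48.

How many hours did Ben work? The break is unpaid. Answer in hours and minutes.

5 h 45 min

Overnight: 18:48 → midnight = 5 h 12 min; midnight → 01:48 = 1 h 48 min; span 7 h 0 min; less 75 min break → 5 h 45 min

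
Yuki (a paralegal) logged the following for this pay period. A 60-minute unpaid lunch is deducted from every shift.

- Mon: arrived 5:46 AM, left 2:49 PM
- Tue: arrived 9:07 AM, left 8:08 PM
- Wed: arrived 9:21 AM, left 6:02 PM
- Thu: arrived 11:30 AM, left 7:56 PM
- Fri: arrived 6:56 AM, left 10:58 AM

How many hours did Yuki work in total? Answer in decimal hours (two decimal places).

Mon: 5:46 AM–2:49 PM = 9 h 3 min; less 60 min break → 8 h 3 min
Tue: 9:07 AM–8:08 PM = 11 h 1 min; less 60 min break → 10 h 1 min
Wed: 9:21 AM–6:02 PM = 8 h 41 min; less 60 min break → 7 h 41 min
Thu: 11:30 AM–7:56 PM = 8 h 26 min; less 60 min break → 7 h 26 min
Fri: 6:56 AM–10:58 AM = 4 h 2 min; less 60 min break → 3 h 2 min
Total: 8 h 3 min + 10 h 1 min + 7 h 41 min + 7 h 26 min + 3 h 2 min = 36 h 13 min.

36.22 hours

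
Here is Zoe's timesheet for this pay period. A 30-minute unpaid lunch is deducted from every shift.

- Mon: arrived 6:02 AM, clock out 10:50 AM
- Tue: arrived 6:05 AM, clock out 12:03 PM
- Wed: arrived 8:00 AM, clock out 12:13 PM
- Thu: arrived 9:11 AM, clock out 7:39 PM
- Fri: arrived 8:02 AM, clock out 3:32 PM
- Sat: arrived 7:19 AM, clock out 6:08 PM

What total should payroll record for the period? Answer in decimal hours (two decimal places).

Mon: 6:02 AM–10:50 AM = 4 h 48 min; less 30 min break → 4 h 18 min
Tue: 6:05 AM–12:03 PM = 5 h 58 min; less 30 min break → 5 h 28 min
Wed: 8:00 AM–12:13 PM = 4 h 13 min; less 30 min break → 3 h 43 min
Thu: 9:11 AM–7:39 PM = 10 h 28 min; less 30 min break → 9 h 58 min
Fri: 8:02 AM–3:32 PM = 7 h 30 min; less 30 min break → 7 h 0 min
Sat: 7:19 AM–6:08 PM = 10 h 49 min; less 30 min break → 10 h 19 min
Total: 4 h 18 min + 5 h 28 min + 3 h 43 min + 9 h 58 min + 7 h 0 min + 10 h 19 min = 40 h 46 min.

40.77 hours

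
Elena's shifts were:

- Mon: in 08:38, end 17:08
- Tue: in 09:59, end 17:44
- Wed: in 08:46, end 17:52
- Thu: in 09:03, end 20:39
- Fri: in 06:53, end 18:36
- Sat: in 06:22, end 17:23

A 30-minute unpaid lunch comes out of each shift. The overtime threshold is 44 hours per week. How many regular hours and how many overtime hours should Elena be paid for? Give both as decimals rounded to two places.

Regular 44.00 hours, overtime 12.68 hours

Mon: 08:38–17:08 = 8 h 30 min; less 30 min break → 8 h 0 min
Tue: 09:59–17:44 = 7 h 45 min; less 30 min break → 7 h 15 min
Wed: 08:46–17:52 = 9 h 6 min; less 30 min break → 8 h 36 min
Thu: 09:03–20:39 = 11 h 36 min; less 30 min break → 11 h 6 min
Fri: 06:53–18:36 = 11 h 43 min; less 30 min break → 11 h 13 min
Sat: 06:22–17:23 = 11 h 1 min; less 30 min break → 10 h 31 min
Total worked: 56 h 41 min = 56.68 h.
Threshold 44 h → overtime 12 h 41 min, regular 44 h 0 min.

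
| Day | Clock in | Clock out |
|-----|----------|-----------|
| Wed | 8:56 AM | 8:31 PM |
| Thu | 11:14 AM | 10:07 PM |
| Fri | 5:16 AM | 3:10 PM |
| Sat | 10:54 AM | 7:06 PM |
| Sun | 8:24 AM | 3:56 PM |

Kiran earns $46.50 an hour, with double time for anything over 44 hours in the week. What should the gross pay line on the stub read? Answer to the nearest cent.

$2427.30

Wed: 8:56 AM–8:31 PM = 11 h 35 min
Thu: 11:14 AM–10:07 PM = 10 h 53 min
Fri: 5:16 AM–3:10 PM = 9 h 54 min
Sat: 10:54 AM–7:06 PM = 8 h 12 min
Sun: 8:24 AM–3:56 PM = 7 h 32 min
Total worked: 48 h 6 min = 2886 min.
Regular 44 h 0 min = 2640 min at $46.50/h; overtime 4 h 6 min = 246 min at $93.00/h.
Pay = (2640 × $46.50 + 246 × $93.00) ÷ 60 = $2427.30.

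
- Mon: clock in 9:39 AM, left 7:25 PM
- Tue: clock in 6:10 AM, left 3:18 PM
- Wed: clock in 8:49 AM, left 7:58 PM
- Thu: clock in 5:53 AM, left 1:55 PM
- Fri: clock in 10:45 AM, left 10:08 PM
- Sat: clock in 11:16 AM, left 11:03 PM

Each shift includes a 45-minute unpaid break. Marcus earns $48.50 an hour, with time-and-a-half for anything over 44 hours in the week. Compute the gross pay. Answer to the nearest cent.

$3061.56

Mon: 9:39 AM–7:25 PM = 9 h 46 min; less 45 min break → 9 h 1 min
Tue: 6:10 AM–3:18 PM = 9 h 8 min; less 45 min break → 8 h 23 min
Wed: 8:49 AM–7:58 PM = 11 h 9 min; less 45 min break → 10 h 24 min
Thu: 5:53 AM–1:55 PM = 8 h 2 min; less 45 min break → 7 h 17 min
Fri: 10:45 AM–10:08 PM = 11 h 23 min; less 45 min break → 10 h 38 min
Sat: 11:16 AM–11:03 PM = 11 h 47 min; less 45 min break → 11 h 2 min
Total worked: 56 h 45 min = 3405 min.
Regular 44 h 0 min = 2640 min at $48.50/h; overtime 12 h 45 min = 765 min at $72.75/h.
Pay = (2640 × $48.50 + 765 × $72.75) ÷ 60 = $3061.56.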